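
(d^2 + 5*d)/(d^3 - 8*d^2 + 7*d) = (d + 5)/(d^2 - 8*d + 7)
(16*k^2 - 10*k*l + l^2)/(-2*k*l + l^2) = (-8*k + l)/l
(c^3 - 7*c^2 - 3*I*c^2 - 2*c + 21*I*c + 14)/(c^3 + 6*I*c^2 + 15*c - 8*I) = (c^2 - c*(7 + 2*I) + 14*I)/(c^2 + 7*I*c + 8)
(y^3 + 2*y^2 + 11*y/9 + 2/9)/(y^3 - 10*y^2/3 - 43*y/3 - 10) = (9*y^2 + 9*y + 2)/(3*(3*y^2 - 13*y - 30))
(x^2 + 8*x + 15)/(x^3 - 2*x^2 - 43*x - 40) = (x + 3)/(x^2 - 7*x - 8)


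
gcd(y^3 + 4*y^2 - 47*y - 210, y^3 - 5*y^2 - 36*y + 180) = y + 6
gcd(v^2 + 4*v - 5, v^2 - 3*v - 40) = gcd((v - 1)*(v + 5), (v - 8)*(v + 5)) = v + 5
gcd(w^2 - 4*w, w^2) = w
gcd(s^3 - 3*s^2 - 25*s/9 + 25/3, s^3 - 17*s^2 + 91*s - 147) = s - 3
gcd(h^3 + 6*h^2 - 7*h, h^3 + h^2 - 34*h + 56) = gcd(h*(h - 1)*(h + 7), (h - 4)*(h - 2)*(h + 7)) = h + 7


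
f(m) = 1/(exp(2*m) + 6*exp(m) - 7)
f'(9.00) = 0.00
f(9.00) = 0.00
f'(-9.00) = 0.00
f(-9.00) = -0.14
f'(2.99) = -0.00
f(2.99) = 0.00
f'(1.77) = -0.03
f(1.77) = 0.02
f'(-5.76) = -0.00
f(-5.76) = -0.14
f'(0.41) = -0.73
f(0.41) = 0.23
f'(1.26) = -0.07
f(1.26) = 0.04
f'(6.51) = -0.00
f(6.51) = 0.00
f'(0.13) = -7.38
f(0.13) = 0.89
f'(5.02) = -0.00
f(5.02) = 0.00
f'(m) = (-2*exp(2*m) - 6*exp(m))/(exp(2*m) + 6*exp(m) - 7)^2 = 2*(-exp(m) - 3)*exp(m)/(exp(2*m) + 6*exp(m) - 7)^2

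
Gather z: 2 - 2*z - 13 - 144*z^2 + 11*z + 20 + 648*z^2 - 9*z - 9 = 504*z^2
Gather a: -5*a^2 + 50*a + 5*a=-5*a^2 + 55*a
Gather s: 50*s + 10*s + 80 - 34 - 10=60*s + 36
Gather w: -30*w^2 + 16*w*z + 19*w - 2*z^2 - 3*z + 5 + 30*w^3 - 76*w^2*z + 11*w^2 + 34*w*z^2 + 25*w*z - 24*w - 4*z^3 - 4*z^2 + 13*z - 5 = 30*w^3 + w^2*(-76*z - 19) + w*(34*z^2 + 41*z - 5) - 4*z^3 - 6*z^2 + 10*z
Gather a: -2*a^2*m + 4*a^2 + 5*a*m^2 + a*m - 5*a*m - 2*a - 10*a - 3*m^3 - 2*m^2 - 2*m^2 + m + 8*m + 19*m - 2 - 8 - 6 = a^2*(4 - 2*m) + a*(5*m^2 - 4*m - 12) - 3*m^3 - 4*m^2 + 28*m - 16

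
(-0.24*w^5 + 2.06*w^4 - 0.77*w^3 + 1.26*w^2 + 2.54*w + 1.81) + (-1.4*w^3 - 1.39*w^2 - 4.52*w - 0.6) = -0.24*w^5 + 2.06*w^4 - 2.17*w^3 - 0.13*w^2 - 1.98*w + 1.21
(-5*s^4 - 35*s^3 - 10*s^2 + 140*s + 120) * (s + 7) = -5*s^5 - 70*s^4 - 255*s^3 + 70*s^2 + 1100*s + 840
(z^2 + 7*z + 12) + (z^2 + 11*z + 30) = 2*z^2 + 18*z + 42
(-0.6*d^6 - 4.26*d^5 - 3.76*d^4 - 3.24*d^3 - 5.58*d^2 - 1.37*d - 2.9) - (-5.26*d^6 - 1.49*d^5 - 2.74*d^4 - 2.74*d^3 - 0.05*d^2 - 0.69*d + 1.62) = 4.66*d^6 - 2.77*d^5 - 1.02*d^4 - 0.5*d^3 - 5.53*d^2 - 0.68*d - 4.52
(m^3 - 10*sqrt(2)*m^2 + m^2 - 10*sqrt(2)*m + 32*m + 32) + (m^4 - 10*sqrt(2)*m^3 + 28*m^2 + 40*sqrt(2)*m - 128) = m^4 - 10*sqrt(2)*m^3 + m^3 - 10*sqrt(2)*m^2 + 29*m^2 + 32*m + 30*sqrt(2)*m - 96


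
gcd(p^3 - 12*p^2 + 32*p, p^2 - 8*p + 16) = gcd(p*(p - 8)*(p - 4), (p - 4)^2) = p - 4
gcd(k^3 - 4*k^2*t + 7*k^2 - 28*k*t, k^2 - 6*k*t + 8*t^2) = -k + 4*t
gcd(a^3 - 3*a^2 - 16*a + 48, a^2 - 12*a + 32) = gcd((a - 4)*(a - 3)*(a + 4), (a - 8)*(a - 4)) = a - 4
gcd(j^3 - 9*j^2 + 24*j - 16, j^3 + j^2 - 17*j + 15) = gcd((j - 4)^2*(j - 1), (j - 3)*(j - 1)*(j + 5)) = j - 1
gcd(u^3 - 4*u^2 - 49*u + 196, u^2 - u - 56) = u + 7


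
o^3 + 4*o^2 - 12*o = o*(o - 2)*(o + 6)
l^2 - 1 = (l - 1)*(l + 1)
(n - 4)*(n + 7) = n^2 + 3*n - 28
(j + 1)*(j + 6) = j^2 + 7*j + 6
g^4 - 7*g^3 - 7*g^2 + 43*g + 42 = (g - 7)*(g - 3)*(g + 1)*(g + 2)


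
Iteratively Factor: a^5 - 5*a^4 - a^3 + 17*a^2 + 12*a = (a + 1)*(a^4 - 6*a^3 + 5*a^2 + 12*a) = (a + 1)^2*(a^3 - 7*a^2 + 12*a) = a*(a + 1)^2*(a^2 - 7*a + 12) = a*(a - 4)*(a + 1)^2*(a - 3)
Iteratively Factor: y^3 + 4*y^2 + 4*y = (y)*(y^2 + 4*y + 4) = y*(y + 2)*(y + 2)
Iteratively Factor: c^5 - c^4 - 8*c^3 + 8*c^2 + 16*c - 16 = (c + 2)*(c^4 - 3*c^3 - 2*c^2 + 12*c - 8) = (c - 1)*(c + 2)*(c^3 - 2*c^2 - 4*c + 8) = (c - 2)*(c - 1)*(c + 2)*(c^2 - 4) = (c - 2)*(c - 1)*(c + 2)^2*(c - 2)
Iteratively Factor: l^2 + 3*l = (l)*(l + 3)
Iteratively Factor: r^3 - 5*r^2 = (r)*(r^2 - 5*r) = r^2*(r - 5)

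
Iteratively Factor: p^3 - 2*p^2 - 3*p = (p + 1)*(p^2 - 3*p) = p*(p + 1)*(p - 3)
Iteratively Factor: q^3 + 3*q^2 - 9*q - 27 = (q + 3)*(q^2 - 9) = (q + 3)^2*(q - 3)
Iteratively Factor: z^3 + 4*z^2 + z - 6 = (z - 1)*(z^2 + 5*z + 6) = (z - 1)*(z + 3)*(z + 2)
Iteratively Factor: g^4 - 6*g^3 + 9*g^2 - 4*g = (g)*(g^3 - 6*g^2 + 9*g - 4) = g*(g - 1)*(g^2 - 5*g + 4) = g*(g - 4)*(g - 1)*(g - 1)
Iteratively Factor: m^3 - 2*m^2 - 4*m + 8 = (m + 2)*(m^2 - 4*m + 4) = (m - 2)*(m + 2)*(m - 2)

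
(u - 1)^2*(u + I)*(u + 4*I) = u^4 - 2*u^3 + 5*I*u^3 - 3*u^2 - 10*I*u^2 + 8*u + 5*I*u - 4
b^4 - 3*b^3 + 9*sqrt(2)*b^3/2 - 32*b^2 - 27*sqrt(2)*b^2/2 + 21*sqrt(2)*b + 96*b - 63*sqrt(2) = (b - 3)*(b - 3*sqrt(2)/2)*(b - sqrt(2))*(b + 7*sqrt(2))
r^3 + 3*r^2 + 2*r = r*(r + 1)*(r + 2)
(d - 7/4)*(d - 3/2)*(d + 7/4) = d^3 - 3*d^2/2 - 49*d/16 + 147/32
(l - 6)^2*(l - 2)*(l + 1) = l^4 - 13*l^3 + 46*l^2 - 12*l - 72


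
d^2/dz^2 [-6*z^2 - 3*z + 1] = -12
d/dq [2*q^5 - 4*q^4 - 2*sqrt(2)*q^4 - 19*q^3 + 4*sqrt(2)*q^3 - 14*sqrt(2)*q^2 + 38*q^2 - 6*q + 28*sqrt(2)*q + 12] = 10*q^4 - 16*q^3 - 8*sqrt(2)*q^3 - 57*q^2 + 12*sqrt(2)*q^2 - 28*sqrt(2)*q + 76*q - 6 + 28*sqrt(2)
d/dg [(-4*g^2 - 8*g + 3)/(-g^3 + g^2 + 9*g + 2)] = (-4*g^4 - 16*g^3 - 19*g^2 - 22*g - 43)/(g^6 - 2*g^5 - 17*g^4 + 14*g^3 + 85*g^2 + 36*g + 4)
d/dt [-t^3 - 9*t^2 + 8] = 3*t*(-t - 6)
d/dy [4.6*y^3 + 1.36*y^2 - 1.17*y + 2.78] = 13.8*y^2 + 2.72*y - 1.17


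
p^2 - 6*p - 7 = (p - 7)*(p + 1)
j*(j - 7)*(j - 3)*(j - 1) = j^4 - 11*j^3 + 31*j^2 - 21*j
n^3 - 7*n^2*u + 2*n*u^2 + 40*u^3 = (n - 5*u)*(n - 4*u)*(n + 2*u)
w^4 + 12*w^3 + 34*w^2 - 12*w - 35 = (w - 1)*(w + 1)*(w + 5)*(w + 7)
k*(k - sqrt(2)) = k^2 - sqrt(2)*k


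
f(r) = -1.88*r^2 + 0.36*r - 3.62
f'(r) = 0.36 - 3.76*r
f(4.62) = -42.08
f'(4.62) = -17.01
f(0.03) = -3.61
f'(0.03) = 0.25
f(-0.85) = -5.28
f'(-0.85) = 3.56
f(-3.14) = -23.29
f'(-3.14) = 12.17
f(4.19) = -35.12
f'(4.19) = -15.39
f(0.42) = -3.80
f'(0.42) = -1.22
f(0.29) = -3.67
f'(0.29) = -0.73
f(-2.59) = -17.16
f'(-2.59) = 10.10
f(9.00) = -152.66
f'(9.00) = -33.48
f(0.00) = -3.62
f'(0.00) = 0.36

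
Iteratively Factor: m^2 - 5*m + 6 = (m - 2)*(m - 3)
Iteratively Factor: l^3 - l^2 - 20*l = (l)*(l^2 - l - 20) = l*(l + 4)*(l - 5)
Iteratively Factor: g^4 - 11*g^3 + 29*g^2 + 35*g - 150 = (g - 3)*(g^3 - 8*g^2 + 5*g + 50) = (g - 3)*(g + 2)*(g^2 - 10*g + 25) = (g - 5)*(g - 3)*(g + 2)*(g - 5)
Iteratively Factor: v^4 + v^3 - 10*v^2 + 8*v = (v)*(v^3 + v^2 - 10*v + 8) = v*(v + 4)*(v^2 - 3*v + 2) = v*(v - 2)*(v + 4)*(v - 1)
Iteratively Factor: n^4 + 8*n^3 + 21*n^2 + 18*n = (n)*(n^3 + 8*n^2 + 21*n + 18) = n*(n + 2)*(n^2 + 6*n + 9) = n*(n + 2)*(n + 3)*(n + 3)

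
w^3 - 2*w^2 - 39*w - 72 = (w - 8)*(w + 3)^2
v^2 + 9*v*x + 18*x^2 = (v + 3*x)*(v + 6*x)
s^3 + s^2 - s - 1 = (s - 1)*(s + 1)^2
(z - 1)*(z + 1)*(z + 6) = z^3 + 6*z^2 - z - 6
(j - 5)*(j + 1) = j^2 - 4*j - 5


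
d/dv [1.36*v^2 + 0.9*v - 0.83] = 2.72*v + 0.9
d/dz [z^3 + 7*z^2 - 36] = z*(3*z + 14)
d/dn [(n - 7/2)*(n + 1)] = 2*n - 5/2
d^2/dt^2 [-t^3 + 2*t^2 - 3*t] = 4 - 6*t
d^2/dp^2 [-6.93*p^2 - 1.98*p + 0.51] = -13.8600000000000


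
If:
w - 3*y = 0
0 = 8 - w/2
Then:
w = 16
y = 16/3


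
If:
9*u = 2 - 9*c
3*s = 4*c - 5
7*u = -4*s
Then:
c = -46/15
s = -259/45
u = 148/45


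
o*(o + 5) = o^2 + 5*o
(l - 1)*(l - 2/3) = l^2 - 5*l/3 + 2/3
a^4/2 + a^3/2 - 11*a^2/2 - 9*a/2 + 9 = (a/2 + 1)*(a - 3)*(a - 1)*(a + 3)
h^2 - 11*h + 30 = (h - 6)*(h - 5)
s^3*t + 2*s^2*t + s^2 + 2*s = s*(s + 2)*(s*t + 1)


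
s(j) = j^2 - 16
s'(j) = 2*j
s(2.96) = -7.24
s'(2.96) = 5.92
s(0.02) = -16.00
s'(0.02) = 0.04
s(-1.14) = -14.70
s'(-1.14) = -2.28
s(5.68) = 16.26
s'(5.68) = 11.36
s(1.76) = -12.90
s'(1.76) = 3.52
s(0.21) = -15.96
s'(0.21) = 0.42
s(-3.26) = -5.37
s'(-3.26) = -6.52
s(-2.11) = -11.55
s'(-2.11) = -4.22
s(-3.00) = -7.00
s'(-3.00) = -6.00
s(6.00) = 20.00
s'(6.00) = 12.00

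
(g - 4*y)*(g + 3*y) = g^2 - g*y - 12*y^2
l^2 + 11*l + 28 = (l + 4)*(l + 7)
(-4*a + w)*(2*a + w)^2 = -16*a^3 - 12*a^2*w + w^3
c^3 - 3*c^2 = c^2*(c - 3)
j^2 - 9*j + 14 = (j - 7)*(j - 2)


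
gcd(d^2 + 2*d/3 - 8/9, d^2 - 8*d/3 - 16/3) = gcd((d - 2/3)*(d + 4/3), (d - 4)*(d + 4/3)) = d + 4/3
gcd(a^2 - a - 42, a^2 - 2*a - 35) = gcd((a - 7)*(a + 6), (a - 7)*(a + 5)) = a - 7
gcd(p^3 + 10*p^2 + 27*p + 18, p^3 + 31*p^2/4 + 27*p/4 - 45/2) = p^2 + 9*p + 18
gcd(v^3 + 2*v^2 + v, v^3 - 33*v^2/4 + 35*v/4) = v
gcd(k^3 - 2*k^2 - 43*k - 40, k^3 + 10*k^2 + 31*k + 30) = k + 5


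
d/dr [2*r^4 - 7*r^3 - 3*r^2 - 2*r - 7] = 8*r^3 - 21*r^2 - 6*r - 2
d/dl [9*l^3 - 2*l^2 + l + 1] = 27*l^2 - 4*l + 1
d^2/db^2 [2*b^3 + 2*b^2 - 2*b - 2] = 12*b + 4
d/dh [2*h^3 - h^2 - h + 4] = 6*h^2 - 2*h - 1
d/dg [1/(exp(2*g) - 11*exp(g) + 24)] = (11 - 2*exp(g))*exp(g)/(exp(2*g) - 11*exp(g) + 24)^2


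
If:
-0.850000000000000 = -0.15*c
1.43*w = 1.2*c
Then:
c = 5.67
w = 4.76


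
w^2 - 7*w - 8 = (w - 8)*(w + 1)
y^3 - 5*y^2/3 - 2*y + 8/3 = (y - 2)*(y - 1)*(y + 4/3)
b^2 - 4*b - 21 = (b - 7)*(b + 3)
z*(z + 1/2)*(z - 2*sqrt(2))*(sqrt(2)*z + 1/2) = sqrt(2)*z^4 - 7*z^3/2 + sqrt(2)*z^3/2 - 7*z^2/4 - sqrt(2)*z^2 - sqrt(2)*z/2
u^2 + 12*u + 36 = (u + 6)^2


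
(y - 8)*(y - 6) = y^2 - 14*y + 48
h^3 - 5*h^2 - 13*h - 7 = (h - 7)*(h + 1)^2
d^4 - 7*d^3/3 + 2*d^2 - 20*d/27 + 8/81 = (d - 2/3)^3*(d - 1/3)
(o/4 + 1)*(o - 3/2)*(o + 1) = o^3/4 + 7*o^2/8 - 7*o/8 - 3/2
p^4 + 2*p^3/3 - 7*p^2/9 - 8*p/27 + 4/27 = (p - 2/3)*(p - 1/3)*(p + 2/3)*(p + 1)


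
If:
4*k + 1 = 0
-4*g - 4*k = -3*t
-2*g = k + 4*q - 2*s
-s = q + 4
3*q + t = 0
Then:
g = 101/8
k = -1/4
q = -11/2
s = 3/2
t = 33/2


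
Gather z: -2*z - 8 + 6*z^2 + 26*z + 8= 6*z^2 + 24*z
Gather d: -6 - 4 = -10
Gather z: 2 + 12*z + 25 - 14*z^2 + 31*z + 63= -14*z^2 + 43*z + 90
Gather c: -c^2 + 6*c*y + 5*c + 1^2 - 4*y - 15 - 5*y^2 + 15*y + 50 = -c^2 + c*(6*y + 5) - 5*y^2 + 11*y + 36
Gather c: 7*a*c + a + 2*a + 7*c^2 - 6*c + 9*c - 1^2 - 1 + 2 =3*a + 7*c^2 + c*(7*a + 3)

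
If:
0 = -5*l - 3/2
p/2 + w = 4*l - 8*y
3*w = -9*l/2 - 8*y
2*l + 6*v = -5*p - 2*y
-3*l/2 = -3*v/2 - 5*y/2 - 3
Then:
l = -3/10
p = 477/230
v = -2687/1840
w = 165/92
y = -927/1840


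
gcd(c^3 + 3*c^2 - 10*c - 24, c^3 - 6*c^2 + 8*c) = 1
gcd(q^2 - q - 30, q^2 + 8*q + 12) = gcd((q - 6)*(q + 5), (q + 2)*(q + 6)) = 1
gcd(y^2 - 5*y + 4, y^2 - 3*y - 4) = y - 4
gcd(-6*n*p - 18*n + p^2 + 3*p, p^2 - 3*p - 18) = p + 3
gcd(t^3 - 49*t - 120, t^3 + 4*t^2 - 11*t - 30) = t + 5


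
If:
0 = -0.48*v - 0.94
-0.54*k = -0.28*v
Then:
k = -1.02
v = -1.96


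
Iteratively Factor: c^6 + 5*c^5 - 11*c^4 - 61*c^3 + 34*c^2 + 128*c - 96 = (c + 2)*(c^5 + 3*c^4 - 17*c^3 - 27*c^2 + 88*c - 48) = (c + 2)*(c + 4)*(c^4 - c^3 - 13*c^2 + 25*c - 12) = (c - 1)*(c + 2)*(c + 4)*(c^3 - 13*c + 12) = (c - 3)*(c - 1)*(c + 2)*(c + 4)*(c^2 + 3*c - 4) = (c - 3)*(c - 1)^2*(c + 2)*(c + 4)*(c + 4)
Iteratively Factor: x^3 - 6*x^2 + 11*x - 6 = (x - 2)*(x^2 - 4*x + 3) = (x - 2)*(x - 1)*(x - 3)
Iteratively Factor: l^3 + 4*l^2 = (l)*(l^2 + 4*l) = l*(l + 4)*(l)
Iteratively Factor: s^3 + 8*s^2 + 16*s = (s)*(s^2 + 8*s + 16) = s*(s + 4)*(s + 4)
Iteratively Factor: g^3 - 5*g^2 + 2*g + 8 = (g - 4)*(g^2 - g - 2) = (g - 4)*(g + 1)*(g - 2)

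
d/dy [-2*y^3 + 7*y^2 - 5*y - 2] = -6*y^2 + 14*y - 5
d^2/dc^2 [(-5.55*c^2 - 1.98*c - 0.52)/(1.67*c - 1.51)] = (7.105427357601e-15*c - 38.195498)/(4.657463*c^3 - 12.633717*c^2 + 11.423301*c - 3.442951)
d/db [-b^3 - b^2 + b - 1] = -3*b^2 - 2*b + 1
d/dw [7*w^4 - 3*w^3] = w^2*(28*w - 9)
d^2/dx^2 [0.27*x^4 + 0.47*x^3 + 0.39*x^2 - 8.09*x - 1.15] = 3.24*x^2 + 2.82*x + 0.78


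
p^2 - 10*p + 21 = (p - 7)*(p - 3)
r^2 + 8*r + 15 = (r + 3)*(r + 5)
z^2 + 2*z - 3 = (z - 1)*(z + 3)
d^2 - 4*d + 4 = (d - 2)^2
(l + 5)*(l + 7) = l^2 + 12*l + 35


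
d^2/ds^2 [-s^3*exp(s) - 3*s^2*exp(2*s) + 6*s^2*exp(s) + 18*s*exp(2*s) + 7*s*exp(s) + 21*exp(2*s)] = (-s^3 - 12*s^2*exp(s) + 48*s*exp(s) + 25*s + 150*exp(s) + 26)*exp(s)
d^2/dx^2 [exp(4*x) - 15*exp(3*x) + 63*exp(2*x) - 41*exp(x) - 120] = (16*exp(3*x) - 135*exp(2*x) + 252*exp(x) - 41)*exp(x)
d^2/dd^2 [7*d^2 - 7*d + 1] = 14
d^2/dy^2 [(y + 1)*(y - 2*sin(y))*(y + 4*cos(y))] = 2*y^2*sin(y) - 4*y^2*cos(y) - 14*y*sin(y) + 16*y*sin(2*y) - 12*y*cos(y) + 6*y - 12*sin(y) + 4*cos(y) - 16*sqrt(2)*cos(2*y + pi/4) + 2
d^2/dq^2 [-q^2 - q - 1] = -2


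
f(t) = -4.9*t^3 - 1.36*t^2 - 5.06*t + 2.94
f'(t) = -14.7*t^2 - 2.72*t - 5.06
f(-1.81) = 36.70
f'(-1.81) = -48.30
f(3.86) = -318.67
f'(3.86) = -234.58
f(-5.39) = 758.00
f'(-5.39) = -417.47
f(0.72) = -3.24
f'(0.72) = -14.64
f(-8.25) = 2703.55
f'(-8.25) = -983.14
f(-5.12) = 650.86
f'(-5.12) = -376.49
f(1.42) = -21.02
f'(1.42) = -38.56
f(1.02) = -8.84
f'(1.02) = -23.13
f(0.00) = 2.94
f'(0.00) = -5.06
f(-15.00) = 16310.34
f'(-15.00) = -3271.76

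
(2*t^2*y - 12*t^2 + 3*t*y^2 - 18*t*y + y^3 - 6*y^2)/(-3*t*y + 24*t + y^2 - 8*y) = (-2*t^2*y + 12*t^2 - 3*t*y^2 + 18*t*y - y^3 + 6*y^2)/(3*t*y - 24*t - y^2 + 8*y)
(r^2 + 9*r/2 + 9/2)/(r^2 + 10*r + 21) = (r + 3/2)/(r + 7)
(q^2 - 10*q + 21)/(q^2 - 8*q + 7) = (q - 3)/(q - 1)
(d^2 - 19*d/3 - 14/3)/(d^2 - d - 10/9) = 3*(d - 7)/(3*d - 5)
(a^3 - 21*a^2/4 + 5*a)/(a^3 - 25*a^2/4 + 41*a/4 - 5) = a/(a - 1)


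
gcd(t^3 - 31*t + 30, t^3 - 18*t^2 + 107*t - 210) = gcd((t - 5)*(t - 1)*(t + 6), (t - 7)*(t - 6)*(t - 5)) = t - 5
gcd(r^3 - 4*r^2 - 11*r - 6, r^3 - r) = r + 1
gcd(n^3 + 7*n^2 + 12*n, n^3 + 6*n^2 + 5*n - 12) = n^2 + 7*n + 12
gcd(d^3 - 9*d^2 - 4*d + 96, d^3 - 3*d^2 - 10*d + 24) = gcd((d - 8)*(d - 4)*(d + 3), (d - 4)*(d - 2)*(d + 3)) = d^2 - d - 12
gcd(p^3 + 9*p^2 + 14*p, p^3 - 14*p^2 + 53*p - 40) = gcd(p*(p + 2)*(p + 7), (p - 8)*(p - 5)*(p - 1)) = 1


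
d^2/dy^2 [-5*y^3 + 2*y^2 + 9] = 4 - 30*y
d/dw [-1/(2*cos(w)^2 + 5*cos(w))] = -(4*cos(w) + 5)*sin(w)/((2*cos(w) + 5)^2*cos(w)^2)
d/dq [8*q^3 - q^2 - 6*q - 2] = 24*q^2 - 2*q - 6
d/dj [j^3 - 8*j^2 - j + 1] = 3*j^2 - 16*j - 1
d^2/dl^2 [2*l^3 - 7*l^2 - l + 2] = 12*l - 14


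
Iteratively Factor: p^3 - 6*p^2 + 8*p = (p - 2)*(p^2 - 4*p) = (p - 4)*(p - 2)*(p)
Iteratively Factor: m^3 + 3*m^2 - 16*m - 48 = (m + 4)*(m^2 - m - 12) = (m - 4)*(m + 4)*(m + 3)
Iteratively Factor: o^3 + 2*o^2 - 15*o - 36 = (o + 3)*(o^2 - o - 12) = (o + 3)^2*(o - 4)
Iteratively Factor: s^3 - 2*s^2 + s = (s - 1)*(s^2 - s) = (s - 1)^2*(s)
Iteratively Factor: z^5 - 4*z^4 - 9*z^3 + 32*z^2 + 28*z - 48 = (z - 4)*(z^4 - 9*z^2 - 4*z + 12) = (z - 4)*(z + 2)*(z^3 - 2*z^2 - 5*z + 6) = (z - 4)*(z - 1)*(z + 2)*(z^2 - z - 6) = (z - 4)*(z - 1)*(z + 2)^2*(z - 3)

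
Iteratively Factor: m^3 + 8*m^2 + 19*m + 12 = (m + 3)*(m^2 + 5*m + 4) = (m + 1)*(m + 3)*(m + 4)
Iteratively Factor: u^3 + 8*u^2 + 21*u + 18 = (u + 3)*(u^2 + 5*u + 6) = (u + 3)^2*(u + 2)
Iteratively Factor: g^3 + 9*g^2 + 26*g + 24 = (g + 2)*(g^2 + 7*g + 12) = (g + 2)*(g + 4)*(g + 3)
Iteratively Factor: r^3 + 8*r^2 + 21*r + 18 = (r + 3)*(r^2 + 5*r + 6) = (r + 2)*(r + 3)*(r + 3)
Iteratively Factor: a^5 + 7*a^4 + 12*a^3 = (a + 4)*(a^4 + 3*a^3) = a*(a + 4)*(a^3 + 3*a^2) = a*(a + 3)*(a + 4)*(a^2) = a^2*(a + 3)*(a + 4)*(a)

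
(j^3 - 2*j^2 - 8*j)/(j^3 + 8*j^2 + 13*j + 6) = j*(j^2 - 2*j - 8)/(j^3 + 8*j^2 + 13*j + 6)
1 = 1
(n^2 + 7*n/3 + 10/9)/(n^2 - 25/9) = (3*n + 2)/(3*n - 5)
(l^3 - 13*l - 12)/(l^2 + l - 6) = (l^2 - 3*l - 4)/(l - 2)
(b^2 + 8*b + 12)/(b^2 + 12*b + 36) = (b + 2)/(b + 6)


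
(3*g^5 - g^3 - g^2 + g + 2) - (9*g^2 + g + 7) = 3*g^5 - g^3 - 10*g^2 - 5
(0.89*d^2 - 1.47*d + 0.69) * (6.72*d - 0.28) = 5.9808*d^3 - 10.1276*d^2 + 5.0484*d - 0.1932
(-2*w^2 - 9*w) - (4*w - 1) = -2*w^2 - 13*w + 1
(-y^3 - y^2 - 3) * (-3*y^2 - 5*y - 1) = 3*y^5 + 8*y^4 + 6*y^3 + 10*y^2 + 15*y + 3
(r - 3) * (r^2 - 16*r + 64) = r^3 - 19*r^2 + 112*r - 192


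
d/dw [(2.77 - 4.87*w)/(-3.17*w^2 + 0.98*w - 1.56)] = (-15.4379*w^2 + 17.5618*w + 4.8826)/(10.0489*w^4 - 6.2132*w^3 + 10.8508*w^2 - 3.0576*w + 2.4336)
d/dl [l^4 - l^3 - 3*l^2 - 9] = l*(4*l^2 - 3*l - 6)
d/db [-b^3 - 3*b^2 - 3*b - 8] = -3*b^2 - 6*b - 3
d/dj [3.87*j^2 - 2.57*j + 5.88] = 7.74*j - 2.57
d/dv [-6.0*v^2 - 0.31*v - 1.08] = -12.0*v - 0.31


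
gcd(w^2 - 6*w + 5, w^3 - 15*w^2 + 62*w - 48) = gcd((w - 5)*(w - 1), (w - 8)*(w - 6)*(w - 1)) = w - 1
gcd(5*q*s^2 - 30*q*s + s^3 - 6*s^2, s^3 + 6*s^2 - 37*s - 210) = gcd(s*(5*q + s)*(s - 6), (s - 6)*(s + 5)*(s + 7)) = s - 6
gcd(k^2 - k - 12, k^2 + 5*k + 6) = k + 3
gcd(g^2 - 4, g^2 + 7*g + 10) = g + 2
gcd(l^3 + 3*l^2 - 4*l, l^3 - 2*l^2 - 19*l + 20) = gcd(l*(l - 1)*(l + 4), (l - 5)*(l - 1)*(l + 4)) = l^2 + 3*l - 4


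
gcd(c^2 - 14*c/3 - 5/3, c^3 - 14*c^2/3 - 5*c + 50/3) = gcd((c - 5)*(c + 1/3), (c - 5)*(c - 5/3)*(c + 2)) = c - 5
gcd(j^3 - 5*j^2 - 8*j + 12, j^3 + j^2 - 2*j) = j^2 + j - 2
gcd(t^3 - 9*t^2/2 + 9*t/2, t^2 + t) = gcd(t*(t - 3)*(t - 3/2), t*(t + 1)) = t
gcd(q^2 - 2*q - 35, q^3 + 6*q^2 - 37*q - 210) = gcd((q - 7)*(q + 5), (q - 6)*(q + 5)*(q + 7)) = q + 5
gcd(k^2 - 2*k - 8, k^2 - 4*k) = k - 4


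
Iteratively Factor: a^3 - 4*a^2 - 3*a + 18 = (a - 3)*(a^2 - a - 6) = (a - 3)*(a + 2)*(a - 3)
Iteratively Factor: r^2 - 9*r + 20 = (r - 4)*(r - 5)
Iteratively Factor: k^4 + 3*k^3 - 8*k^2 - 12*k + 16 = (k - 2)*(k^3 + 5*k^2 + 2*k - 8) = (k - 2)*(k - 1)*(k^2 + 6*k + 8) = (k - 2)*(k - 1)*(k + 4)*(k + 2)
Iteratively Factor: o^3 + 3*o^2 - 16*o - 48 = (o + 3)*(o^2 - 16) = (o + 3)*(o + 4)*(o - 4)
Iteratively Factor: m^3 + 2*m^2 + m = (m)*(m^2 + 2*m + 1) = m*(m + 1)*(m + 1)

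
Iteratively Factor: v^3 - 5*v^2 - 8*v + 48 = (v - 4)*(v^2 - v - 12) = (v - 4)^2*(v + 3)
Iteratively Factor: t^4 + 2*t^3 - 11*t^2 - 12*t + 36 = (t + 3)*(t^3 - t^2 - 8*t + 12) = (t - 2)*(t + 3)*(t^2 + t - 6) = (t - 2)^2*(t + 3)*(t + 3)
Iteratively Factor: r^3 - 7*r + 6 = (r - 1)*(r^2 + r - 6) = (r - 2)*(r - 1)*(r + 3)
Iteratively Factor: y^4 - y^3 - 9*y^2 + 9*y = (y - 3)*(y^3 + 2*y^2 - 3*y) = y*(y - 3)*(y^2 + 2*y - 3) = y*(y - 3)*(y - 1)*(y + 3)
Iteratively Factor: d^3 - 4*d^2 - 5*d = (d + 1)*(d^2 - 5*d) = (d - 5)*(d + 1)*(d)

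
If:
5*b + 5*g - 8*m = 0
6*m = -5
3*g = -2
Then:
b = -2/3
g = -2/3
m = -5/6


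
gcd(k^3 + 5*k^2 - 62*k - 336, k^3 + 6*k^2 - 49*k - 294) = k^2 + 13*k + 42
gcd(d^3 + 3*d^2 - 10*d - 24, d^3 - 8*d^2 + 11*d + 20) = 1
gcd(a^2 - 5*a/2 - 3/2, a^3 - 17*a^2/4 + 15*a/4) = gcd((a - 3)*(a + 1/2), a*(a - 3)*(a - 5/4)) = a - 3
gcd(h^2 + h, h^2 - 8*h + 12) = 1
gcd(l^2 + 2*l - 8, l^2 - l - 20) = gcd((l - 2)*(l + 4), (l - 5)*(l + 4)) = l + 4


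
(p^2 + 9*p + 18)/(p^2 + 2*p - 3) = (p + 6)/(p - 1)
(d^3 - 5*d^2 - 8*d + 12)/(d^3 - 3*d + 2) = (d - 6)/(d - 1)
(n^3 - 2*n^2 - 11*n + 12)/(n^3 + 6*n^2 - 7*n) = (n^2 - n - 12)/(n*(n + 7))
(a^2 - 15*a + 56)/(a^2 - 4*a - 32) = (a - 7)/(a + 4)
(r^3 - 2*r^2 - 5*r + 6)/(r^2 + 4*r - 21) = (r^2 + r - 2)/(r + 7)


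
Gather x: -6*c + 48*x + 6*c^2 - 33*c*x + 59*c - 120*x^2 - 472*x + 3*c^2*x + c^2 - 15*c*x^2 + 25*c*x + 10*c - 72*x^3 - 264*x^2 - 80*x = 7*c^2 + 63*c - 72*x^3 + x^2*(-15*c - 384) + x*(3*c^2 - 8*c - 504)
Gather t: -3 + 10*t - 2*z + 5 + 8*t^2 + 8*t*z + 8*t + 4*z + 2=8*t^2 + t*(8*z + 18) + 2*z + 4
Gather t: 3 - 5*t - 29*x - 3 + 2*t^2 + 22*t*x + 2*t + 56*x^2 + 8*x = 2*t^2 + t*(22*x - 3) + 56*x^2 - 21*x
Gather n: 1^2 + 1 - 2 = 0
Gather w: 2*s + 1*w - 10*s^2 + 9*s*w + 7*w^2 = -10*s^2 + 2*s + 7*w^2 + w*(9*s + 1)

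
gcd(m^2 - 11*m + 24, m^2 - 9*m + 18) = m - 3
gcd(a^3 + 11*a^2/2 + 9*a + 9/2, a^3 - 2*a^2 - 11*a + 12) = a + 3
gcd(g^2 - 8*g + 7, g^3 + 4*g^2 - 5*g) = g - 1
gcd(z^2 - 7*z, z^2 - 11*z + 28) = z - 7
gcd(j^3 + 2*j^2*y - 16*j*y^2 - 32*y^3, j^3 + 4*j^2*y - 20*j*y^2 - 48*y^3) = -j^2 + 2*j*y + 8*y^2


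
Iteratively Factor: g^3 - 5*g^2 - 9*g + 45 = (g - 3)*(g^2 - 2*g - 15) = (g - 3)*(g + 3)*(g - 5)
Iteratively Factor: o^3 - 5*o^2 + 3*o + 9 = (o - 3)*(o^2 - 2*o - 3) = (o - 3)*(o + 1)*(o - 3)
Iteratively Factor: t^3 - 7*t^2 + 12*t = (t - 3)*(t^2 - 4*t) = (t - 4)*(t - 3)*(t)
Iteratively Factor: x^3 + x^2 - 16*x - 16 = (x - 4)*(x^2 + 5*x + 4) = (x - 4)*(x + 4)*(x + 1)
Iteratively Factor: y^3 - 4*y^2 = (y)*(y^2 - 4*y) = y^2*(y - 4)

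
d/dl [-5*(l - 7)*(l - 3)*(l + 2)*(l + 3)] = -20*l^3 + 75*l^2 + 230*l - 225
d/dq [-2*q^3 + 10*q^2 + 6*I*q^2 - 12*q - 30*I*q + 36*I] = -6*q^2 + q*(20 + 12*I) - 12 - 30*I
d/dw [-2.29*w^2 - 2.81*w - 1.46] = -4.58*w - 2.81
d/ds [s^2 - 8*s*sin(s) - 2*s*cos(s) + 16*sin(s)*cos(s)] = 2*s*sin(s) - 8*s*cos(s) + 2*s - 8*sin(s) - 2*cos(s) + 16*cos(2*s)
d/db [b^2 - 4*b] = 2*b - 4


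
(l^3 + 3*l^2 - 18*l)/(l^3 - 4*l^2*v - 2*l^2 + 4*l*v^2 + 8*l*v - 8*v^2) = l*(l^2 + 3*l - 18)/(l^3 - 4*l^2*v - 2*l^2 + 4*l*v^2 + 8*l*v - 8*v^2)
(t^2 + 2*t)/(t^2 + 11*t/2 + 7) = 2*t/(2*t + 7)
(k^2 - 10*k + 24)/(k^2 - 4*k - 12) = (k - 4)/(k + 2)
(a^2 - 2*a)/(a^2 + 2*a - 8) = a/(a + 4)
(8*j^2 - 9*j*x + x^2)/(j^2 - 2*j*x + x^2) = (-8*j + x)/(-j + x)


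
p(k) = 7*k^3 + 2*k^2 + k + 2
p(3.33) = 285.99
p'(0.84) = 19.18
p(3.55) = 343.93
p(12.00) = 12398.00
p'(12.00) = 3073.00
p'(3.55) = 279.85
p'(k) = 21*k^2 + 4*k + 1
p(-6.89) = -2199.53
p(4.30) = 599.83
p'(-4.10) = 337.61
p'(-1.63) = 50.27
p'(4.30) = 406.49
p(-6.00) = -1444.00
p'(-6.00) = 733.00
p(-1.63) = -24.63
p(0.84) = 8.40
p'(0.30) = 4.09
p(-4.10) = -450.93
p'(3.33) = 247.19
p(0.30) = 2.67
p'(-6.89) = 970.35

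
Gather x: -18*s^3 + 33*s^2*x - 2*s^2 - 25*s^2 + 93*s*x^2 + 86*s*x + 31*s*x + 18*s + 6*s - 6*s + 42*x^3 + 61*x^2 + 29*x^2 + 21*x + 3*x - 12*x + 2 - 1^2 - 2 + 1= -18*s^3 - 27*s^2 + 18*s + 42*x^3 + x^2*(93*s + 90) + x*(33*s^2 + 117*s + 12)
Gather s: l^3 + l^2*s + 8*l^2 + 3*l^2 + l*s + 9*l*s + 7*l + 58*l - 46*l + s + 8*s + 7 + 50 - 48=l^3 + 11*l^2 + 19*l + s*(l^2 + 10*l + 9) + 9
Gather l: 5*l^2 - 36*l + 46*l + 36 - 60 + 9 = 5*l^2 + 10*l - 15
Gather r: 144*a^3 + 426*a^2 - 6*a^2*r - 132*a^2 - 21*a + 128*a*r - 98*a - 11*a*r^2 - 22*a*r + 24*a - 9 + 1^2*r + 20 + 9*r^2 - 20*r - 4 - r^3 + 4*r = 144*a^3 + 294*a^2 - 95*a - r^3 + r^2*(9 - 11*a) + r*(-6*a^2 + 106*a - 15) + 7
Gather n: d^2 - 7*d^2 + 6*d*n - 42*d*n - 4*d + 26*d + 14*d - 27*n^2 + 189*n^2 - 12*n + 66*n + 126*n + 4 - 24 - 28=-6*d^2 + 36*d + 162*n^2 + n*(180 - 36*d) - 48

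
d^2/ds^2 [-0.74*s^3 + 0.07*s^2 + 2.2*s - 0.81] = 0.14 - 4.44*s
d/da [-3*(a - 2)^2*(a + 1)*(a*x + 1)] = -12*a^3*x + 27*a^2*x - 9*a^2 + 18*a - 12*x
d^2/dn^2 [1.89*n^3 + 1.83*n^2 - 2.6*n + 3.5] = 11.34*n + 3.66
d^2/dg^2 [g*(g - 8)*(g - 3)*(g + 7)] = 12*g^2 - 24*g - 106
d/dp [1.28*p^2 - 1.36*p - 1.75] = 2.56*p - 1.36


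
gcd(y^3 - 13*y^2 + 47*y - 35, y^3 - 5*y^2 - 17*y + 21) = y^2 - 8*y + 7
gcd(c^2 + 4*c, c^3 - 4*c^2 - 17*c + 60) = c + 4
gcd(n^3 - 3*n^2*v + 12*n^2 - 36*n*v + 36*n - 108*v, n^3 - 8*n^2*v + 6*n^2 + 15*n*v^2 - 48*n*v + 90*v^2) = -n^2 + 3*n*v - 6*n + 18*v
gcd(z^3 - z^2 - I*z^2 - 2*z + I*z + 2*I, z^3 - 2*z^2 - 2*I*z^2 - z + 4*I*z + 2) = z^2 + z*(-2 - I) + 2*I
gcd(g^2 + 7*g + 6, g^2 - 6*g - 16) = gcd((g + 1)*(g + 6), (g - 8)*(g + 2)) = 1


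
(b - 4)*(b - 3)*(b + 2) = b^3 - 5*b^2 - 2*b + 24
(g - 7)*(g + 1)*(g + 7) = g^3 + g^2 - 49*g - 49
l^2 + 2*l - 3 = (l - 1)*(l + 3)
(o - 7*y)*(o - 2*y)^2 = o^3 - 11*o^2*y + 32*o*y^2 - 28*y^3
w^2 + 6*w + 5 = (w + 1)*(w + 5)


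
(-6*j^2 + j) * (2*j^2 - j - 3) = -12*j^4 + 8*j^3 + 17*j^2 - 3*j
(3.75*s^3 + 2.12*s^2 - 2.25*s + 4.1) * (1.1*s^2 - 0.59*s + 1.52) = 4.125*s^5 + 0.1195*s^4 + 1.9742*s^3 + 9.0599*s^2 - 5.839*s + 6.232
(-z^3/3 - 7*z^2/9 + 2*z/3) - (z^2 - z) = -z^3/3 - 16*z^2/9 + 5*z/3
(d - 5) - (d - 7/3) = -8/3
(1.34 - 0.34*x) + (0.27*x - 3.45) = -0.07*x - 2.11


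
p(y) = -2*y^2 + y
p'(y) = 1 - 4*y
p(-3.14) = -22.86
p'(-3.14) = 13.56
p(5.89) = -63.49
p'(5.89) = -22.56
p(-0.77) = -1.96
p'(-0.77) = 4.08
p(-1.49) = -5.93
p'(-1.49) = 6.96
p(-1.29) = -4.62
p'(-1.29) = 6.16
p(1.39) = -2.47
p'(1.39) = -4.56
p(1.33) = -2.21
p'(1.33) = -4.32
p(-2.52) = -15.22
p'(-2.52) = 11.08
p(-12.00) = -300.00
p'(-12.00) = 49.00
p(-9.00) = -171.00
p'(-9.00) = 37.00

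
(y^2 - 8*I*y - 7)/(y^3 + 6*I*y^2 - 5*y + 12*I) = (y - 7*I)/(y^2 + 7*I*y - 12)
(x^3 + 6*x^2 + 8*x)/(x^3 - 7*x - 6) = x*(x + 4)/(x^2 - 2*x - 3)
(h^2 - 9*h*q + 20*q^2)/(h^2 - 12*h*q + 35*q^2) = (-h + 4*q)/(-h + 7*q)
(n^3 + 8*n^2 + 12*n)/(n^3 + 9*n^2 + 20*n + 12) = n/(n + 1)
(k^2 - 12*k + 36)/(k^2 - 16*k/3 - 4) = 3*(k - 6)/(3*k + 2)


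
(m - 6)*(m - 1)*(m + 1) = m^3 - 6*m^2 - m + 6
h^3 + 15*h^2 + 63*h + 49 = (h + 1)*(h + 7)^2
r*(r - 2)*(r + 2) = r^3 - 4*r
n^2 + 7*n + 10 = (n + 2)*(n + 5)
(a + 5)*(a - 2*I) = a^2 + 5*a - 2*I*a - 10*I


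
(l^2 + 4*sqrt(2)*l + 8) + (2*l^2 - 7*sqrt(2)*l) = 3*l^2 - 3*sqrt(2)*l + 8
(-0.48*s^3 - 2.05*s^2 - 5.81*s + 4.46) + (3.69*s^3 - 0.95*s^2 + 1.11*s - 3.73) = 3.21*s^3 - 3.0*s^2 - 4.7*s + 0.73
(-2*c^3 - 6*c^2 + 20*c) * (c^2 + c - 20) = -2*c^5 - 8*c^4 + 54*c^3 + 140*c^2 - 400*c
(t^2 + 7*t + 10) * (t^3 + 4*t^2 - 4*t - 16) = t^5 + 11*t^4 + 34*t^3 - 4*t^2 - 152*t - 160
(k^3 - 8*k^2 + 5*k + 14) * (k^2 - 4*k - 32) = k^5 - 12*k^4 + 5*k^3 + 250*k^2 - 216*k - 448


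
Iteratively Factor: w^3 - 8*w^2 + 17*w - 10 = (w - 5)*(w^2 - 3*w + 2) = (w - 5)*(w - 2)*(w - 1)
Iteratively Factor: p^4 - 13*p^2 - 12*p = (p)*(p^3 - 13*p - 12) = p*(p + 3)*(p^2 - 3*p - 4) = p*(p + 1)*(p + 3)*(p - 4)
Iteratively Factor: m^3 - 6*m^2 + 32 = (m - 4)*(m^2 - 2*m - 8) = (m - 4)^2*(m + 2)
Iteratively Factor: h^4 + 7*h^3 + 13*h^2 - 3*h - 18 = (h + 3)*(h^3 + 4*h^2 + h - 6) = (h + 3)^2*(h^2 + h - 2) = (h - 1)*(h + 3)^2*(h + 2)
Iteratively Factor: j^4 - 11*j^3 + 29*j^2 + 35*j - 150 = (j - 5)*(j^3 - 6*j^2 - j + 30) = (j - 5)^2*(j^2 - j - 6) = (j - 5)^2*(j - 3)*(j + 2)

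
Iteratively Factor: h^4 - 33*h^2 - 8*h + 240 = (h - 3)*(h^3 + 3*h^2 - 24*h - 80) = (h - 5)*(h - 3)*(h^2 + 8*h + 16) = (h - 5)*(h - 3)*(h + 4)*(h + 4)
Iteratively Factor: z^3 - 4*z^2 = (z)*(z^2 - 4*z) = z*(z - 4)*(z)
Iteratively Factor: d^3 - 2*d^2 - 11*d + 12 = (d - 4)*(d^2 + 2*d - 3) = (d - 4)*(d + 3)*(d - 1)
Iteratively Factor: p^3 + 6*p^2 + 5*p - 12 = (p + 4)*(p^2 + 2*p - 3) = (p + 3)*(p + 4)*(p - 1)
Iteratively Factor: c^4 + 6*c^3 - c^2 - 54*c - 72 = (c + 3)*(c^3 + 3*c^2 - 10*c - 24) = (c - 3)*(c + 3)*(c^2 + 6*c + 8) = (c - 3)*(c + 2)*(c + 3)*(c + 4)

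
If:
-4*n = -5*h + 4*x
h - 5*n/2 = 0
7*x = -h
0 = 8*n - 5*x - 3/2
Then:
No Solution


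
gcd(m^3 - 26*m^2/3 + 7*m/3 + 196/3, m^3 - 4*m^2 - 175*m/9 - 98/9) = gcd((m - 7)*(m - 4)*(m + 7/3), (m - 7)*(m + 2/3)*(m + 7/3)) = m^2 - 14*m/3 - 49/3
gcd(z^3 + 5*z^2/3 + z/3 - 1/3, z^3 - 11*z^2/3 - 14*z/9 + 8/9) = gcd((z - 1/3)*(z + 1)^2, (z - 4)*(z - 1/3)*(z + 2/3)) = z - 1/3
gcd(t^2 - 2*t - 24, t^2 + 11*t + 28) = t + 4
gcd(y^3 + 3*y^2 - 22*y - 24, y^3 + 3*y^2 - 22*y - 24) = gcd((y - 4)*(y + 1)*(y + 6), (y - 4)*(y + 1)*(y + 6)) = y^3 + 3*y^2 - 22*y - 24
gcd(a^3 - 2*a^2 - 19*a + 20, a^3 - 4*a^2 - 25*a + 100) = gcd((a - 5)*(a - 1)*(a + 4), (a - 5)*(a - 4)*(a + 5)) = a - 5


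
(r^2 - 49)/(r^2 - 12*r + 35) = (r + 7)/(r - 5)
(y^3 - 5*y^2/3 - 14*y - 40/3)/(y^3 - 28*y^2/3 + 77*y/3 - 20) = (3*y^2 + 10*y + 8)/(3*y^2 - 13*y + 12)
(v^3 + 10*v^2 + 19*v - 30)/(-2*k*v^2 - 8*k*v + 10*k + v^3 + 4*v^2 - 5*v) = (v + 6)/(-2*k + v)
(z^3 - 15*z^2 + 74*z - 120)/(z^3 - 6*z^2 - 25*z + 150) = (z - 4)/(z + 5)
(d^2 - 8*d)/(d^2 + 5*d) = (d - 8)/(d + 5)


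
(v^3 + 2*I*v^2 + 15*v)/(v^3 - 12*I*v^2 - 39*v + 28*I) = v*(v^2 + 2*I*v + 15)/(v^3 - 12*I*v^2 - 39*v + 28*I)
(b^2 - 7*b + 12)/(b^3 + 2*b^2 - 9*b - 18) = (b - 4)/(b^2 + 5*b + 6)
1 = 1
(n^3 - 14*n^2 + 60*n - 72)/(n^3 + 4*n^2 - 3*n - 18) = (n^2 - 12*n + 36)/(n^2 + 6*n + 9)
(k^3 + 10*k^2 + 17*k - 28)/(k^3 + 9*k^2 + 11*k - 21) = (k + 4)/(k + 3)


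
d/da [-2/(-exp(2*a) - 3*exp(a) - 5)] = (-4*exp(a) - 6)*exp(a)/(exp(2*a) + 3*exp(a) + 5)^2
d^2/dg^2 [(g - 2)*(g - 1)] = 2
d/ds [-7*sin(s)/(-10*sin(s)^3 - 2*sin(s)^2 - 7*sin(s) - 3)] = 7*(-20*sin(s)^3 - 2*sin(s)^2 + 3)*cos(s)/(10*sin(s)^3 + 2*sin(s)^2 + 7*sin(s) + 3)^2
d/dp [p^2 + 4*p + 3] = 2*p + 4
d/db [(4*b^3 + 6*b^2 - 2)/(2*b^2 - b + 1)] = 2*(4*b^4 - 4*b^3 + 3*b^2 + 10*b - 1)/(4*b^4 - 4*b^3 + 5*b^2 - 2*b + 1)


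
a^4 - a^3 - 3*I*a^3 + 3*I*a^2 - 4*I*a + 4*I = (a - 2*I)^2*(-I*a + 1)*(I*a - I)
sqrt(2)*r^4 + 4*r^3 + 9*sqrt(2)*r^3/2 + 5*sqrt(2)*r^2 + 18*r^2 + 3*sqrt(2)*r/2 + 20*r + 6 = (r + 1/2)*(r + 3)*(r + 2*sqrt(2))*(sqrt(2)*r + sqrt(2))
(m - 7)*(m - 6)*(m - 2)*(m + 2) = m^4 - 13*m^3 + 38*m^2 + 52*m - 168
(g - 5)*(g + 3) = g^2 - 2*g - 15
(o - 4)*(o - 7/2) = o^2 - 15*o/2 + 14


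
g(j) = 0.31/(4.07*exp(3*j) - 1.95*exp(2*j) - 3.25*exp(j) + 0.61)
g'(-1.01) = 0.85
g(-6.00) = 0.52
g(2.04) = 0.00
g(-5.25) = 0.52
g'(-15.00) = 0.00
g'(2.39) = -0.00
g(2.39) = 0.00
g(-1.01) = -0.49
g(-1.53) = -2.16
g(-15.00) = 0.51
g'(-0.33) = -0.04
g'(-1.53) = 11.43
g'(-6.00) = 0.01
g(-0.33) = -0.25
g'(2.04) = -0.00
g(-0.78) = -0.35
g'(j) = 0.31*(-12.21*exp(3*j) + 3.9*exp(2*j) + 3.25*exp(j))/(4.07*exp(3*j) - 1.95*exp(2*j) - 3.25*exp(j) + 0.61)^2 = (-3.7851*exp(2*j) + 1.209*exp(j) + 1.0075)*exp(j)/(4.07*exp(3*j) - 1.95*exp(2*j) - 3.25*exp(j) + 0.61)^2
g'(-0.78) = 0.44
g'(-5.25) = 0.02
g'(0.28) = -0.98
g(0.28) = 0.13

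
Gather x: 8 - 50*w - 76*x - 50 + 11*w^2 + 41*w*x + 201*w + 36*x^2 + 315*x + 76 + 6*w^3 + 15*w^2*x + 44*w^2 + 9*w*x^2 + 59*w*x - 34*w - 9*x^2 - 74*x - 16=6*w^3 + 55*w^2 + 117*w + x^2*(9*w + 27) + x*(15*w^2 + 100*w + 165) + 18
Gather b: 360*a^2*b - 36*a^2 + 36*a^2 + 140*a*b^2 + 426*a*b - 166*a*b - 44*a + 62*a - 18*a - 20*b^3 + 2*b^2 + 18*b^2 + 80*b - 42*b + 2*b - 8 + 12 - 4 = -20*b^3 + b^2*(140*a + 20) + b*(360*a^2 + 260*a + 40)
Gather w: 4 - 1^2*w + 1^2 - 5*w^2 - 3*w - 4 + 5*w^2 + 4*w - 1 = 0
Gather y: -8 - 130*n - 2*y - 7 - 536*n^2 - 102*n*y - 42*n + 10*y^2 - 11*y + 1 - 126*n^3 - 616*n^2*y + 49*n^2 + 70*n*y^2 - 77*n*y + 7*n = -126*n^3 - 487*n^2 - 165*n + y^2*(70*n + 10) + y*(-616*n^2 - 179*n - 13) - 14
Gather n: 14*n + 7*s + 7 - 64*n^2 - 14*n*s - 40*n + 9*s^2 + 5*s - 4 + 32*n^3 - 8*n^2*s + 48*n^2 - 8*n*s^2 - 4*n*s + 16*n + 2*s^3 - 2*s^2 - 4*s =32*n^3 + n^2*(-8*s - 16) + n*(-8*s^2 - 18*s - 10) + 2*s^3 + 7*s^2 + 8*s + 3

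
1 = 1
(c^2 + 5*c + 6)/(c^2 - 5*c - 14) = (c + 3)/(c - 7)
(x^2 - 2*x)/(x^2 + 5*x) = (x - 2)/(x + 5)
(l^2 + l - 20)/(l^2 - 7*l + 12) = (l + 5)/(l - 3)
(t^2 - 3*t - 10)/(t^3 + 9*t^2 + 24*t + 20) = (t - 5)/(t^2 + 7*t + 10)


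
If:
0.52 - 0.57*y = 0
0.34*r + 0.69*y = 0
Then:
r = -1.85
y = 0.91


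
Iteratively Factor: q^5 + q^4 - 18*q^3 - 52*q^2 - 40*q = (q)*(q^4 + q^3 - 18*q^2 - 52*q - 40) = q*(q + 2)*(q^3 - q^2 - 16*q - 20) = q*(q + 2)^2*(q^2 - 3*q - 10) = q*(q - 5)*(q + 2)^2*(q + 2)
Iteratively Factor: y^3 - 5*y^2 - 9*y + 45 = (y - 3)*(y^2 - 2*y - 15) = (y - 5)*(y - 3)*(y + 3)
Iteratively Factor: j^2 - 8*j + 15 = (j - 3)*(j - 5)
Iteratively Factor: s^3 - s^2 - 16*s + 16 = (s - 1)*(s^2 - 16) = (s - 4)*(s - 1)*(s + 4)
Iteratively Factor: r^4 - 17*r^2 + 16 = (r + 4)*(r^3 - 4*r^2 - r + 4) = (r - 4)*(r + 4)*(r^2 - 1) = (r - 4)*(r - 1)*(r + 4)*(r + 1)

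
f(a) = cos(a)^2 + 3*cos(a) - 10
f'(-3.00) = 0.14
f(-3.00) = -11.99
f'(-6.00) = -1.37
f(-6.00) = -6.20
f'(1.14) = -3.48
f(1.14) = -8.57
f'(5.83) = 2.10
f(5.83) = -6.49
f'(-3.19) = -0.05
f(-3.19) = -12.00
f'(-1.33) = 3.38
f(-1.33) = -9.23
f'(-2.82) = 0.35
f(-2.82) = -11.95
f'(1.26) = -3.44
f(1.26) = -8.99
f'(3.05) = -0.09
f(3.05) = -12.00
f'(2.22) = -1.43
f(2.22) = -11.45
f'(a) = -2*sin(a)*cos(a) - 3*sin(a)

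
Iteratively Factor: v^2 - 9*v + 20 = (v - 4)*(v - 5)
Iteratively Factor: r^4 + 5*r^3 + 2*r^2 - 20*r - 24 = (r - 2)*(r^3 + 7*r^2 + 16*r + 12) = (r - 2)*(r + 2)*(r^2 + 5*r + 6) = (r - 2)*(r + 2)^2*(r + 3)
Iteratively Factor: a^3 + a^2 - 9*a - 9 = (a + 3)*(a^2 - 2*a - 3) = (a - 3)*(a + 3)*(a + 1)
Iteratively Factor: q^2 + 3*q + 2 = (q + 1)*(q + 2)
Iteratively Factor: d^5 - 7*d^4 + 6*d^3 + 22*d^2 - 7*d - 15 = (d - 5)*(d^4 - 2*d^3 - 4*d^2 + 2*d + 3) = (d - 5)*(d + 1)*(d^3 - 3*d^2 - d + 3) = (d - 5)*(d + 1)^2*(d^2 - 4*d + 3) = (d - 5)*(d - 3)*(d + 1)^2*(d - 1)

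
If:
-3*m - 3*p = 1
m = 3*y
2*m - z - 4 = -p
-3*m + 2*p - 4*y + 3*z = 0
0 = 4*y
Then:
No Solution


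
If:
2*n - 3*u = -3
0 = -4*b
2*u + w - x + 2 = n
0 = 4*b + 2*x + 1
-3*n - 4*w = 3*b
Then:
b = 0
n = 54/5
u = 41/5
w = -81/10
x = -1/2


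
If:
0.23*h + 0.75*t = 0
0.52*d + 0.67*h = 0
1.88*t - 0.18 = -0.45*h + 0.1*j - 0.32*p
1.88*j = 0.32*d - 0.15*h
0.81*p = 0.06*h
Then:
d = 3.18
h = -2.47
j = 0.74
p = -0.18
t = 0.76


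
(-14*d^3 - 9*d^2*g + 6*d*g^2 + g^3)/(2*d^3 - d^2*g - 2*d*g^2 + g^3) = (-7*d - g)/(d - g)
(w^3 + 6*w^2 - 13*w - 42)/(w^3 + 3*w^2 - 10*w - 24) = (w + 7)/(w + 4)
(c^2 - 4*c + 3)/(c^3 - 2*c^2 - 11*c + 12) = (c - 3)/(c^2 - c - 12)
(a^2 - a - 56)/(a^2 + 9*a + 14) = (a - 8)/(a + 2)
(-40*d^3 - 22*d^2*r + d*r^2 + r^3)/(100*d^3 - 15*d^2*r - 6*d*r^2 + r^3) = (2*d + r)/(-5*d + r)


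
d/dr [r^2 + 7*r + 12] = 2*r + 7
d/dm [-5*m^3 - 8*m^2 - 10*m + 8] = -15*m^2 - 16*m - 10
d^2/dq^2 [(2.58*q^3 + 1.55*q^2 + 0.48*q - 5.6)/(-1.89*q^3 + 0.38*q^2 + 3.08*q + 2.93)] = (-2.8421709430404e-14*q^7 - 14.779422*q^6 - 100.399824*q^5 + 16.529184*q^4 - 229.822226*q^3 - 351.980724*q^2 + 95.7045*q + 75.827834)/(6.751269*q^9 - 4.072194*q^8 - 32.187456*q^7 - 18.181295*q^6 + 65.079588*q^5 + 90.252924*q^4 - 1.117361*q^3 - 93.172242*q^2 - 79.324476*q - 25.153757)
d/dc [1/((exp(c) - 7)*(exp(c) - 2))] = (9 - 2*exp(c))*exp(c)/(exp(4*c) - 18*exp(3*c) + 109*exp(2*c) - 252*exp(c) + 196)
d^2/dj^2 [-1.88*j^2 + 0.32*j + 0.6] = -3.76000000000000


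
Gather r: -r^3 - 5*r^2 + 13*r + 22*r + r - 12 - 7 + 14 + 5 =-r^3 - 5*r^2 + 36*r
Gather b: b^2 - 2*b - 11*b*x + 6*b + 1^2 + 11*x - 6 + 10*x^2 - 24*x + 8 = b^2 + b*(4 - 11*x) + 10*x^2 - 13*x + 3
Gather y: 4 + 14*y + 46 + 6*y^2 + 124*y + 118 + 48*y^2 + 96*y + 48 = 54*y^2 + 234*y + 216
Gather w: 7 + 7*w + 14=7*w + 21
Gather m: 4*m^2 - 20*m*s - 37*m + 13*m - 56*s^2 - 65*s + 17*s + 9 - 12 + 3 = 4*m^2 + m*(-20*s - 24) - 56*s^2 - 48*s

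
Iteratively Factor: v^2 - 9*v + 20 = (v - 5)*(v - 4)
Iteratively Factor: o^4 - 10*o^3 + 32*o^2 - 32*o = (o)*(o^3 - 10*o^2 + 32*o - 32) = o*(o - 4)*(o^2 - 6*o + 8) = o*(o - 4)*(o - 2)*(o - 4)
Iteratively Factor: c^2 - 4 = (c + 2)*(c - 2)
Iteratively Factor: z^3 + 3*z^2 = (z)*(z^2 + 3*z) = z^2*(z + 3)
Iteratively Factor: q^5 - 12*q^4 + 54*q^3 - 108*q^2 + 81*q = (q)*(q^4 - 12*q^3 + 54*q^2 - 108*q + 81) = q*(q - 3)*(q^3 - 9*q^2 + 27*q - 27) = q*(q - 3)^2*(q^2 - 6*q + 9) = q*(q - 3)^3*(q - 3)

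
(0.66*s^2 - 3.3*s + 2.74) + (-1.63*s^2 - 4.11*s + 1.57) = -0.97*s^2 - 7.41*s + 4.31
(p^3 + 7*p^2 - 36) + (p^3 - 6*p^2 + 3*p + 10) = 2*p^3 + p^2 + 3*p - 26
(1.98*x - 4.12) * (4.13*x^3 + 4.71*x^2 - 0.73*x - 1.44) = 8.1774*x^4 - 7.6898*x^3 - 20.8506*x^2 + 0.1564*x + 5.9328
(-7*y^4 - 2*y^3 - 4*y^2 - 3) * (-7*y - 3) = 49*y^5 + 35*y^4 + 34*y^3 + 12*y^2 + 21*y + 9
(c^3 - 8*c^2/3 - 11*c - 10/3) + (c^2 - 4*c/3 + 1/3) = c^3 - 5*c^2/3 - 37*c/3 - 3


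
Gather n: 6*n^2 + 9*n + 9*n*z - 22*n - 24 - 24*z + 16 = 6*n^2 + n*(9*z - 13) - 24*z - 8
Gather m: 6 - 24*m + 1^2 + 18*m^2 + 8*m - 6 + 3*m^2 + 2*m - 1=21*m^2 - 14*m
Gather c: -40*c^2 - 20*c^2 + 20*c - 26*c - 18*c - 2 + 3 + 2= -60*c^2 - 24*c + 3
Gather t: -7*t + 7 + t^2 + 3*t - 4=t^2 - 4*t + 3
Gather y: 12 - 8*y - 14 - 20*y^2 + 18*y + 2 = -20*y^2 + 10*y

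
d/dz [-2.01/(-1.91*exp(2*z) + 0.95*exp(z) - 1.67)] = (1.9095 - 7.6782*exp(z))*exp(z)/(1.91*exp(2*z) - 0.95*exp(z) + 1.67)^2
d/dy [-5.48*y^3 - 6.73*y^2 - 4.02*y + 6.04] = -16.44*y^2 - 13.46*y - 4.02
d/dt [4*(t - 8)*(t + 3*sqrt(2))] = 8*t - 32 + 12*sqrt(2)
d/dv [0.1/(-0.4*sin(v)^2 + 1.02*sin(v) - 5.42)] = (0.08*sin(v) - 0.102)*cos(v)/(0.4*sin(v)^2 - 1.02*sin(v) + 5.42)^2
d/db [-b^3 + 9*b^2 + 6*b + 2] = -3*b^2 + 18*b + 6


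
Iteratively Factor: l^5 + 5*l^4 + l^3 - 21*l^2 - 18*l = (l + 1)*(l^4 + 4*l^3 - 3*l^2 - 18*l) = (l + 1)*(l + 3)*(l^3 + l^2 - 6*l) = (l + 1)*(l + 3)^2*(l^2 - 2*l) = (l - 2)*(l + 1)*(l + 3)^2*(l)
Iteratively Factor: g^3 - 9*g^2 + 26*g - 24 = (g - 3)*(g^2 - 6*g + 8) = (g - 4)*(g - 3)*(g - 2)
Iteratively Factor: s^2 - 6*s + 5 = (s - 1)*(s - 5)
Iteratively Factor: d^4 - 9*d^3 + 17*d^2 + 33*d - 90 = (d - 3)*(d^3 - 6*d^2 - d + 30) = (d - 3)^2*(d^2 - 3*d - 10) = (d - 3)^2*(d + 2)*(d - 5)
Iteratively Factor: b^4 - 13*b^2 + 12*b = (b)*(b^3 - 13*b + 12) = b*(b - 1)*(b^2 + b - 12) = b*(b - 1)*(b + 4)*(b - 3)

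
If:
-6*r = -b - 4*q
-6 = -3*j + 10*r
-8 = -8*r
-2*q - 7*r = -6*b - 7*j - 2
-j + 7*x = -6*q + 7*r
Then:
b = -176/39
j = 16/3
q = 205/78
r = 1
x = -134/273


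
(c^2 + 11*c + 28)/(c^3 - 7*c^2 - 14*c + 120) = (c + 7)/(c^2 - 11*c + 30)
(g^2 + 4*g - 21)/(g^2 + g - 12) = (g + 7)/(g + 4)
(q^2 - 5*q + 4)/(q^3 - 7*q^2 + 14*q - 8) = 1/(q - 2)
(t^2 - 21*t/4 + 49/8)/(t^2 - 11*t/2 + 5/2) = (8*t^2 - 42*t + 49)/(4*(2*t^2 - 11*t + 5))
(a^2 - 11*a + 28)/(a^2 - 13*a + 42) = (a - 4)/(a - 6)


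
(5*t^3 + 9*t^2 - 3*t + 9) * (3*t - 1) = 15*t^4 + 22*t^3 - 18*t^2 + 30*t - 9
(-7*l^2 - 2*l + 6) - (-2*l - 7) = 13 - 7*l^2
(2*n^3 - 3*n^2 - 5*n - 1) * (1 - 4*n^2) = -8*n^5 + 12*n^4 + 22*n^3 + n^2 - 5*n - 1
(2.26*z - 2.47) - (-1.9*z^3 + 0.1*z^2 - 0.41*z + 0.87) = 1.9*z^3 - 0.1*z^2 + 2.67*z - 3.34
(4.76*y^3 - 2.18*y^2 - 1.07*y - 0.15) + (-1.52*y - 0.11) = 4.76*y^3 - 2.18*y^2 - 2.59*y - 0.26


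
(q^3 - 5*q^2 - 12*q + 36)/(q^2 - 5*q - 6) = (q^2 + q - 6)/(q + 1)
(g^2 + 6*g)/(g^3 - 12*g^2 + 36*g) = (g + 6)/(g^2 - 12*g + 36)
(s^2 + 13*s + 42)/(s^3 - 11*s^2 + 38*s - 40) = (s^2 + 13*s + 42)/(s^3 - 11*s^2 + 38*s - 40)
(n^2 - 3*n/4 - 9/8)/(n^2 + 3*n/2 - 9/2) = (n + 3/4)/(n + 3)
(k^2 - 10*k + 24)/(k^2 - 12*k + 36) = (k - 4)/(k - 6)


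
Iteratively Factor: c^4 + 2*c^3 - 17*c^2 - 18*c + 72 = (c - 2)*(c^3 + 4*c^2 - 9*c - 36) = (c - 3)*(c - 2)*(c^2 + 7*c + 12) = (c - 3)*(c - 2)*(c + 3)*(c + 4)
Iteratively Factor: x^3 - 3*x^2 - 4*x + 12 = (x - 3)*(x^2 - 4) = (x - 3)*(x - 2)*(x + 2)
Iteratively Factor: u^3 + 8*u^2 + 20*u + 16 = (u + 2)*(u^2 + 6*u + 8) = (u + 2)*(u + 4)*(u + 2)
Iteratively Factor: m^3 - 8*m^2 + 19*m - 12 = (m - 3)*(m^2 - 5*m + 4) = (m - 4)*(m - 3)*(m - 1)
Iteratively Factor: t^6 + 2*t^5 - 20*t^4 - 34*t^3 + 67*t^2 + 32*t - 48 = (t + 3)*(t^5 - t^4 - 17*t^3 + 17*t^2 + 16*t - 16) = (t - 1)*(t + 3)*(t^4 - 17*t^2 + 16) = (t - 1)*(t + 3)*(t + 4)*(t^3 - 4*t^2 - t + 4) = (t - 1)*(t + 1)*(t + 3)*(t + 4)*(t^2 - 5*t + 4) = (t - 4)*(t - 1)*(t + 1)*(t + 3)*(t + 4)*(t - 1)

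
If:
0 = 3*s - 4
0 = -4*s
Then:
No Solution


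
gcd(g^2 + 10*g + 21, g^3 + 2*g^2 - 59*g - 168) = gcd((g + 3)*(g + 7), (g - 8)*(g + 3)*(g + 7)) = g^2 + 10*g + 21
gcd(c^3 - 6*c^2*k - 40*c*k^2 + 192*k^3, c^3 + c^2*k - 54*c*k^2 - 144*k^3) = c^2 - 2*c*k - 48*k^2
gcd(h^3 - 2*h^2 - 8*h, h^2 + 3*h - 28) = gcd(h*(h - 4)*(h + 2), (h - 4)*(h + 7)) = h - 4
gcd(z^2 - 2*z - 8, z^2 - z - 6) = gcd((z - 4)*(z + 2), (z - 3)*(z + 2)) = z + 2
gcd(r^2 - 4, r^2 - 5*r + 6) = r - 2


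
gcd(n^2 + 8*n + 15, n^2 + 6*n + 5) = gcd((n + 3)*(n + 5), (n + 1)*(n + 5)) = n + 5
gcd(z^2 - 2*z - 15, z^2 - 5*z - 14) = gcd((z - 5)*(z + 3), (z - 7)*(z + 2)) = 1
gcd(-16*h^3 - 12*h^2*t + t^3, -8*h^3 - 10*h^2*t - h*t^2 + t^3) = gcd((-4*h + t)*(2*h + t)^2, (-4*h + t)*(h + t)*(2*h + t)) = -8*h^2 - 2*h*t + t^2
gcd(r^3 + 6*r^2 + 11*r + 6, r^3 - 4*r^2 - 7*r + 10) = r + 2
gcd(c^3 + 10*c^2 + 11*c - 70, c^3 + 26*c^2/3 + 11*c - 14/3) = c + 7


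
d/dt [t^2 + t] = 2*t + 1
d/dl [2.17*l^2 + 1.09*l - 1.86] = 4.34*l + 1.09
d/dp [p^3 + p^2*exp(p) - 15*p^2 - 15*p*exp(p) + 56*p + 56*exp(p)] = p^2*exp(p) + 3*p^2 - 13*p*exp(p) - 30*p + 41*exp(p) + 56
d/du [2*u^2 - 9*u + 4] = 4*u - 9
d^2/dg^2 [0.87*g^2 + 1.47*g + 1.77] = 1.74000000000000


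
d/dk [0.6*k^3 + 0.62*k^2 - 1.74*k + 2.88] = 1.8*k^2 + 1.24*k - 1.74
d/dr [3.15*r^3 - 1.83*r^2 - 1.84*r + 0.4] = 9.45*r^2 - 3.66*r - 1.84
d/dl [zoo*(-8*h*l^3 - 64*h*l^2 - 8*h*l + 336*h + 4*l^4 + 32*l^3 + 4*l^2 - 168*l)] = zoo*(h*l^2 + h*l + h + l^3 + l^2 + l + 1)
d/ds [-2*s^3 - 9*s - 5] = -6*s^2 - 9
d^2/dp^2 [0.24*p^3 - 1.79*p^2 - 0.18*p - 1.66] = 1.44*p - 3.58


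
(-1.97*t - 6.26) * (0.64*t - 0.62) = -1.2608*t^2 - 2.785*t + 3.8812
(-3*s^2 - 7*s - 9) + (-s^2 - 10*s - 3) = -4*s^2 - 17*s - 12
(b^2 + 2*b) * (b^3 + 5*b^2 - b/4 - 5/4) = b^5 + 7*b^4 + 39*b^3/4 - 7*b^2/4 - 5*b/2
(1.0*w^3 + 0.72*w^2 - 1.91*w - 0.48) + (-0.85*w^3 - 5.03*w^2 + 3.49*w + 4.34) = 0.15*w^3 - 4.31*w^2 + 1.58*w + 3.86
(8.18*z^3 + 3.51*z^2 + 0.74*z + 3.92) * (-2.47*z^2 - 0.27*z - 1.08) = -20.2046*z^5 - 10.8783*z^4 - 11.6099*z^3 - 13.673*z^2 - 1.8576*z - 4.2336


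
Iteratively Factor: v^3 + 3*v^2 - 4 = (v - 1)*(v^2 + 4*v + 4) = (v - 1)*(v + 2)*(v + 2)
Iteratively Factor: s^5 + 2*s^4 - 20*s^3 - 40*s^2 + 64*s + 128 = (s - 2)*(s^4 + 4*s^3 - 12*s^2 - 64*s - 64) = (s - 2)*(s + 2)*(s^3 + 2*s^2 - 16*s - 32) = (s - 2)*(s + 2)*(s + 4)*(s^2 - 2*s - 8) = (s - 4)*(s - 2)*(s + 2)*(s + 4)*(s + 2)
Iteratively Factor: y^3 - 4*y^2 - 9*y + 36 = (y - 4)*(y^2 - 9) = (y - 4)*(y + 3)*(y - 3)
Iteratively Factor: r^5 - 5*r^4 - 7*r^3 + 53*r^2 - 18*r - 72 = (r - 4)*(r^4 - r^3 - 11*r^2 + 9*r + 18) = (r - 4)*(r + 1)*(r^3 - 2*r^2 - 9*r + 18) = (r - 4)*(r - 3)*(r + 1)*(r^2 + r - 6) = (r - 4)*(r - 3)*(r - 2)*(r + 1)*(r + 3)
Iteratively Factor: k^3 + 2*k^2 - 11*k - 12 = (k + 4)*(k^2 - 2*k - 3) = (k + 1)*(k + 4)*(k - 3)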